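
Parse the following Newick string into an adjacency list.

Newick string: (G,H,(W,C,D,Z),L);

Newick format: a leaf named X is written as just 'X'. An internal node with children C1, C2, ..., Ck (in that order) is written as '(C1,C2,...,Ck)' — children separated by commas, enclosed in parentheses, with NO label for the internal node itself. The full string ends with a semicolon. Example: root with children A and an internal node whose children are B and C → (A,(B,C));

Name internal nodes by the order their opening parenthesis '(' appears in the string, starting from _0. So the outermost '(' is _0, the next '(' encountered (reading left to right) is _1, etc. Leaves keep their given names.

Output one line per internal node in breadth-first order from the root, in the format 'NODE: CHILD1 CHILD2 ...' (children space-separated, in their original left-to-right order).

Input: (G,H,(W,C,D,Z),L);
Scanning left-to-right, naming '(' by encounter order:
  pos 0: '(' -> open internal node _0 (depth 1)
  pos 5: '(' -> open internal node _1 (depth 2)
  pos 13: ')' -> close internal node _1 (now at depth 1)
  pos 16: ')' -> close internal node _0 (now at depth 0)
Total internal nodes: 2
BFS adjacency from root:
  _0: G H _1 L
  _1: W C D Z

Answer: _0: G H _1 L
_1: W C D Z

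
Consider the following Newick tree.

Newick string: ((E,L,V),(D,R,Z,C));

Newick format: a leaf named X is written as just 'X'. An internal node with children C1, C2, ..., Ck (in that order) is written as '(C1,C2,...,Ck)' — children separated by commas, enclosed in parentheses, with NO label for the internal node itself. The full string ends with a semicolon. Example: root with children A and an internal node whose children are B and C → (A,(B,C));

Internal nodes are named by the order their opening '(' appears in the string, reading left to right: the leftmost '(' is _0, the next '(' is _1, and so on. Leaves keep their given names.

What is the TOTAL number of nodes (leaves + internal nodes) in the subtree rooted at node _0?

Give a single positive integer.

Answer: 10

Derivation:
Newick: ((E,L,V),(D,R,Z,C));
Locate _0: it is the '(' at position 0 (the 1st '(' reading left to right).
Query: subtree rooted at _0
_0: subtree_size = 1 + 9
  _1: subtree_size = 1 + 3
    E: subtree_size = 1 + 0
    L: subtree_size = 1 + 0
    V: subtree_size = 1 + 0
  _2: subtree_size = 1 + 4
    D: subtree_size = 1 + 0
    R: subtree_size = 1 + 0
    Z: subtree_size = 1 + 0
    C: subtree_size = 1 + 0
Total subtree size of _0: 10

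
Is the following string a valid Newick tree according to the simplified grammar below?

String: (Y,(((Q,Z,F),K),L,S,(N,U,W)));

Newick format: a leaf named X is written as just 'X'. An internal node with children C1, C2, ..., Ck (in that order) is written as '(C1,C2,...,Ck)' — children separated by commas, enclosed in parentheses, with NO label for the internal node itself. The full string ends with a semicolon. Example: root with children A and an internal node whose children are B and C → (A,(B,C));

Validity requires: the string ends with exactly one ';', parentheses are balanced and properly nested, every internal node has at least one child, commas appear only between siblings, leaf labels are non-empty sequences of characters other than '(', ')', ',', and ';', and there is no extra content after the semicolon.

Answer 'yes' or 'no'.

Answer: yes

Derivation:
Input: (Y,(((Q,Z,F),K),L,S,(N,U,W)));
Paren balance: 5 '(' vs 5 ')' OK
Ends with single ';': True
Full parse: OK
Valid: True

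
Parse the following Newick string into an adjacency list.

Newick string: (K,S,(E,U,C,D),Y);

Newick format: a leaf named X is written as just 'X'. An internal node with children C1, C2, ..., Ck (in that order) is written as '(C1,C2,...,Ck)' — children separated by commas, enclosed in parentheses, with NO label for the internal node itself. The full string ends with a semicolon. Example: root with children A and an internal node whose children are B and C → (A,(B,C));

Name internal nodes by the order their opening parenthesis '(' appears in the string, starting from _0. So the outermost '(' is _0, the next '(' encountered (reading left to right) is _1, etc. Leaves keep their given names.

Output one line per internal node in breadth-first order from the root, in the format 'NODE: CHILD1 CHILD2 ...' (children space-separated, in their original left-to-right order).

Input: (K,S,(E,U,C,D),Y);
Scanning left-to-right, naming '(' by encounter order:
  pos 0: '(' -> open internal node _0 (depth 1)
  pos 5: '(' -> open internal node _1 (depth 2)
  pos 13: ')' -> close internal node _1 (now at depth 1)
  pos 16: ')' -> close internal node _0 (now at depth 0)
Total internal nodes: 2
BFS adjacency from root:
  _0: K S _1 Y
  _1: E U C D

Answer: _0: K S _1 Y
_1: E U C D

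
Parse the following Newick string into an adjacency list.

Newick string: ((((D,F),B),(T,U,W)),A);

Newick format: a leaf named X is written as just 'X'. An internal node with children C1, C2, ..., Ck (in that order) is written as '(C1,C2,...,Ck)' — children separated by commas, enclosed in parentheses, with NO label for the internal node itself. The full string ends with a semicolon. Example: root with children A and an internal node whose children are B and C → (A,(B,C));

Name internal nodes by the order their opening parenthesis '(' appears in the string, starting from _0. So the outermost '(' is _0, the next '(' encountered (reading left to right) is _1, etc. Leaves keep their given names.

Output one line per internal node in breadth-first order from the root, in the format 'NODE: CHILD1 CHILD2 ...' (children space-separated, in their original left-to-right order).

Answer: _0: _1 A
_1: _2 _4
_2: _3 B
_4: T U W
_3: D F

Derivation:
Input: ((((D,F),B),(T,U,W)),A);
Scanning left-to-right, naming '(' by encounter order:
  pos 0: '(' -> open internal node _0 (depth 1)
  pos 1: '(' -> open internal node _1 (depth 2)
  pos 2: '(' -> open internal node _2 (depth 3)
  pos 3: '(' -> open internal node _3 (depth 4)
  pos 7: ')' -> close internal node _3 (now at depth 3)
  pos 10: ')' -> close internal node _2 (now at depth 2)
  pos 12: '(' -> open internal node _4 (depth 3)
  pos 18: ')' -> close internal node _4 (now at depth 2)
  pos 19: ')' -> close internal node _1 (now at depth 1)
  pos 22: ')' -> close internal node _0 (now at depth 0)
Total internal nodes: 5
BFS adjacency from root:
  _0: _1 A
  _1: _2 _4
  _2: _3 B
  _4: T U W
  _3: D F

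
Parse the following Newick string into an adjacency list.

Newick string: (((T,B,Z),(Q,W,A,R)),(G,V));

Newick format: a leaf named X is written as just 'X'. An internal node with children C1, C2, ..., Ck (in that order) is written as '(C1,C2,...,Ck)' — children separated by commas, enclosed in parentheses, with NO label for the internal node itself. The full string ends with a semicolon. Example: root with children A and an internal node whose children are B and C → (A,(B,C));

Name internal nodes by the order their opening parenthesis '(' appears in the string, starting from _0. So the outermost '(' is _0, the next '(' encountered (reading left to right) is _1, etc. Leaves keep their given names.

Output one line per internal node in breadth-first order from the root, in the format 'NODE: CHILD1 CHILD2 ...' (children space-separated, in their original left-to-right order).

Input: (((T,B,Z),(Q,W,A,R)),(G,V));
Scanning left-to-right, naming '(' by encounter order:
  pos 0: '(' -> open internal node _0 (depth 1)
  pos 1: '(' -> open internal node _1 (depth 2)
  pos 2: '(' -> open internal node _2 (depth 3)
  pos 8: ')' -> close internal node _2 (now at depth 2)
  pos 10: '(' -> open internal node _3 (depth 3)
  pos 18: ')' -> close internal node _3 (now at depth 2)
  pos 19: ')' -> close internal node _1 (now at depth 1)
  pos 21: '(' -> open internal node _4 (depth 2)
  pos 25: ')' -> close internal node _4 (now at depth 1)
  pos 26: ')' -> close internal node _0 (now at depth 0)
Total internal nodes: 5
BFS adjacency from root:
  _0: _1 _4
  _1: _2 _3
  _4: G V
  _2: T B Z
  _3: Q W A R

Answer: _0: _1 _4
_1: _2 _3
_4: G V
_2: T B Z
_3: Q W A R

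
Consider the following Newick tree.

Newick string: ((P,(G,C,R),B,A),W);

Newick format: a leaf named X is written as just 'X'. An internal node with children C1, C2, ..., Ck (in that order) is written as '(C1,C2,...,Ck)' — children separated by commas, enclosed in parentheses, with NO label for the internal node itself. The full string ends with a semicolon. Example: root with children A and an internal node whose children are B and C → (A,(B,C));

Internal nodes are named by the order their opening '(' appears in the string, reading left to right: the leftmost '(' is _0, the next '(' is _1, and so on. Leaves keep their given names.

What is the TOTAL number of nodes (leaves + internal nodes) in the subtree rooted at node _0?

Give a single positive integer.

Newick: ((P,(G,C,R),B,A),W);
Locate _0: it is the '(' at position 0 (the 1st '(' reading left to right).
Query: subtree rooted at _0
_0: subtree_size = 1 + 9
  _1: subtree_size = 1 + 7
    P: subtree_size = 1 + 0
    _2: subtree_size = 1 + 3
      G: subtree_size = 1 + 0
      C: subtree_size = 1 + 0
      R: subtree_size = 1 + 0
    B: subtree_size = 1 + 0
    A: subtree_size = 1 + 0
  W: subtree_size = 1 + 0
Total subtree size of _0: 10

Answer: 10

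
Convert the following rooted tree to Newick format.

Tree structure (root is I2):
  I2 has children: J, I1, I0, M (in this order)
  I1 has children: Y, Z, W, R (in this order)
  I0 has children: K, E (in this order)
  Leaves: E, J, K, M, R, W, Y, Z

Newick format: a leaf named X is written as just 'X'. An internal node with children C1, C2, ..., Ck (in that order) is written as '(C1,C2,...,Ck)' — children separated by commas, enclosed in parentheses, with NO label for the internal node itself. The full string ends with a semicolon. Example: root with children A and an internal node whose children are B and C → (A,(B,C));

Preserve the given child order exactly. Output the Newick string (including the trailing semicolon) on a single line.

Answer: (J,(Y,Z,W,R),(K,E),M);

Derivation:
internal I2 with children ['J', 'I1', 'I0', 'M']
  leaf 'J' → 'J'
  internal I1 with children ['Y', 'Z', 'W', 'R']
    leaf 'Y' → 'Y'
    leaf 'Z' → 'Z'
    leaf 'W' → 'W'
    leaf 'R' → 'R'
  → '(Y,Z,W,R)'
  internal I0 with children ['K', 'E']
    leaf 'K' → 'K'
    leaf 'E' → 'E'
  → '(K,E)'
  leaf 'M' → 'M'
→ '(J,(Y,Z,W,R),(K,E),M)'
Final: (J,(Y,Z,W,R),(K,E),M);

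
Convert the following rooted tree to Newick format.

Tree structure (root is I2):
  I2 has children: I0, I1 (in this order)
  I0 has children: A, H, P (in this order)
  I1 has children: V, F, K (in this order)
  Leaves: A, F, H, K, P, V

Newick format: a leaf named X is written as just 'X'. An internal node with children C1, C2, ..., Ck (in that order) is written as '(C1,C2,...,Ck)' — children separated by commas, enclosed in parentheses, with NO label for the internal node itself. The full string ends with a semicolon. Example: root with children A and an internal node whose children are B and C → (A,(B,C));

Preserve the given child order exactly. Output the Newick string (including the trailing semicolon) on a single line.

internal I2 with children ['I0', 'I1']
  internal I0 with children ['A', 'H', 'P']
    leaf 'A' → 'A'
    leaf 'H' → 'H'
    leaf 'P' → 'P'
  → '(A,H,P)'
  internal I1 with children ['V', 'F', 'K']
    leaf 'V' → 'V'
    leaf 'F' → 'F'
    leaf 'K' → 'K'
  → '(V,F,K)'
→ '((A,H,P),(V,F,K))'
Final: ((A,H,P),(V,F,K));

Answer: ((A,H,P),(V,F,K));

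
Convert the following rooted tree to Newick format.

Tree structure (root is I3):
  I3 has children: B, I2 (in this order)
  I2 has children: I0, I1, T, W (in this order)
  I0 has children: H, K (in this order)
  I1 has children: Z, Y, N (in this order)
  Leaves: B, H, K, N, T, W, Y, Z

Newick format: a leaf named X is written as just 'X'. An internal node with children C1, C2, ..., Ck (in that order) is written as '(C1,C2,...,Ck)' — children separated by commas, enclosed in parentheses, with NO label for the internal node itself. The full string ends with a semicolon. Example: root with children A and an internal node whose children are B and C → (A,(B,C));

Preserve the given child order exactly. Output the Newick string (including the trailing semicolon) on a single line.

internal I3 with children ['B', 'I2']
  leaf 'B' → 'B'
  internal I2 with children ['I0', 'I1', 'T', 'W']
    internal I0 with children ['H', 'K']
      leaf 'H' → 'H'
      leaf 'K' → 'K'
    → '(H,K)'
    internal I1 with children ['Z', 'Y', 'N']
      leaf 'Z' → 'Z'
      leaf 'Y' → 'Y'
      leaf 'N' → 'N'
    → '(Z,Y,N)'
    leaf 'T' → 'T'
    leaf 'W' → 'W'
  → '((H,K),(Z,Y,N),T,W)'
→ '(B,((H,K),(Z,Y,N),T,W))'
Final: (B,((H,K),(Z,Y,N),T,W));

Answer: (B,((H,K),(Z,Y,N),T,W));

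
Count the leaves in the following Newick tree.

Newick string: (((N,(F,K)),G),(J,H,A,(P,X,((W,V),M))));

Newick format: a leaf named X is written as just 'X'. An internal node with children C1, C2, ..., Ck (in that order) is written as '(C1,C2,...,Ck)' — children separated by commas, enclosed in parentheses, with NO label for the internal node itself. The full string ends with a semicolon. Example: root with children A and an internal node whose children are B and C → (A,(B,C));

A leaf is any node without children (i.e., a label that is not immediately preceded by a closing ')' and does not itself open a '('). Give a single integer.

Answer: 12

Derivation:
Newick: (((N,(F,K)),G),(J,H,A,(P,X,((W,V),M))));
Scan left-to-right; a leaf is any maximal label run not followed by '(':
  pos 3: leaf 'N' → count = 1
  pos 6: leaf 'F' → count = 2
  pos 8: leaf 'K' → count = 3
  pos 12: leaf 'G' → count = 4
  pos 16: leaf 'J' → count = 5
  pos 18: leaf 'H' → count = 6
  pos 20: leaf 'A' → count = 7
  pos 23: leaf 'P' → count = 8
  pos 25: leaf 'X' → count = 9
  pos 29: leaf 'W' → count = 10
  pos 31: leaf 'V' → count = 11
  pos 34: leaf 'M' → count = 12
Total leaves: 12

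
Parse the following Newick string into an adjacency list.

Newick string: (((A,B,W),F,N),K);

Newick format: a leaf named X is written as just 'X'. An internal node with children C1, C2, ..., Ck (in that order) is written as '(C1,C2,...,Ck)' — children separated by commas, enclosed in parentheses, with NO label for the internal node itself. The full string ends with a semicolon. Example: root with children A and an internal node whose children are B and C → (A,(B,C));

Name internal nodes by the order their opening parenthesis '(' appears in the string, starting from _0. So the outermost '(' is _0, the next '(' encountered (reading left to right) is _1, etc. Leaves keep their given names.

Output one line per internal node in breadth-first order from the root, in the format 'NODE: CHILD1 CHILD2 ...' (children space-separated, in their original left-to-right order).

Answer: _0: _1 K
_1: _2 F N
_2: A B W

Derivation:
Input: (((A,B,W),F,N),K);
Scanning left-to-right, naming '(' by encounter order:
  pos 0: '(' -> open internal node _0 (depth 1)
  pos 1: '(' -> open internal node _1 (depth 2)
  pos 2: '(' -> open internal node _2 (depth 3)
  pos 8: ')' -> close internal node _2 (now at depth 2)
  pos 13: ')' -> close internal node _1 (now at depth 1)
  pos 16: ')' -> close internal node _0 (now at depth 0)
Total internal nodes: 3
BFS adjacency from root:
  _0: _1 K
  _1: _2 F N
  _2: A B W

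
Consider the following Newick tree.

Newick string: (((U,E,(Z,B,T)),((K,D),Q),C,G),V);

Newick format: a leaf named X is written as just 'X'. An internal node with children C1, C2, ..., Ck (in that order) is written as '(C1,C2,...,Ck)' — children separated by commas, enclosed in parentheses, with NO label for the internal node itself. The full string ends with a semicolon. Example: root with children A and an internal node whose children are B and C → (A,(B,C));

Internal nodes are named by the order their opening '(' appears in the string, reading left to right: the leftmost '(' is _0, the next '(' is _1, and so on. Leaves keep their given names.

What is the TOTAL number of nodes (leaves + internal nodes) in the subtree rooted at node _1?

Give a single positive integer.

Answer: 15

Derivation:
Newick: (((U,E,(Z,B,T)),((K,D),Q),C,G),V);
Locate _1: it is the '(' at position 1 (the 2nd '(' reading left to right).
Query: subtree rooted at _1
_1: subtree_size = 1 + 14
  _2: subtree_size = 1 + 6
    U: subtree_size = 1 + 0
    E: subtree_size = 1 + 0
    _3: subtree_size = 1 + 3
      Z: subtree_size = 1 + 0
      B: subtree_size = 1 + 0
      T: subtree_size = 1 + 0
  _4: subtree_size = 1 + 4
    _5: subtree_size = 1 + 2
      K: subtree_size = 1 + 0
      D: subtree_size = 1 + 0
    Q: subtree_size = 1 + 0
  C: subtree_size = 1 + 0
  G: subtree_size = 1 + 0
Total subtree size of _1: 15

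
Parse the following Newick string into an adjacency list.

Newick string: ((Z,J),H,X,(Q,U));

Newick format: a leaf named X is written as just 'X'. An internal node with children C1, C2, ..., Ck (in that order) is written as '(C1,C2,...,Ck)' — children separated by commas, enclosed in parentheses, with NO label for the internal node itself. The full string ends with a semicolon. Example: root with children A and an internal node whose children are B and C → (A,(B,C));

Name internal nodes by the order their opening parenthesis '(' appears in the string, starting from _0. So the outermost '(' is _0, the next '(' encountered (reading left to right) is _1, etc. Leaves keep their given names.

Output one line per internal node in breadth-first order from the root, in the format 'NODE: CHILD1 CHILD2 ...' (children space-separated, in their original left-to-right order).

Answer: _0: _1 H X _2
_1: Z J
_2: Q U

Derivation:
Input: ((Z,J),H,X,(Q,U));
Scanning left-to-right, naming '(' by encounter order:
  pos 0: '(' -> open internal node _0 (depth 1)
  pos 1: '(' -> open internal node _1 (depth 2)
  pos 5: ')' -> close internal node _1 (now at depth 1)
  pos 11: '(' -> open internal node _2 (depth 2)
  pos 15: ')' -> close internal node _2 (now at depth 1)
  pos 16: ')' -> close internal node _0 (now at depth 0)
Total internal nodes: 3
BFS adjacency from root:
  _0: _1 H X _2
  _1: Z J
  _2: Q U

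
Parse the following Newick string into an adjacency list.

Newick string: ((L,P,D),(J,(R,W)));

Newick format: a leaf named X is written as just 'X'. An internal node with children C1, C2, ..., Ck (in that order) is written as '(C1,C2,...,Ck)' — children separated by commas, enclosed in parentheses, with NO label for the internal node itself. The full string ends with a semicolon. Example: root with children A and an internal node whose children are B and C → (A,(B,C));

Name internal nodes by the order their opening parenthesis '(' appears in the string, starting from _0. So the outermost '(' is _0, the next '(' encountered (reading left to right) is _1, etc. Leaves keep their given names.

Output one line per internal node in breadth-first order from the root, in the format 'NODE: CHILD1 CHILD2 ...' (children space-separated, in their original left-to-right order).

Answer: _0: _1 _2
_1: L P D
_2: J _3
_3: R W

Derivation:
Input: ((L,P,D),(J,(R,W)));
Scanning left-to-right, naming '(' by encounter order:
  pos 0: '(' -> open internal node _0 (depth 1)
  pos 1: '(' -> open internal node _1 (depth 2)
  pos 7: ')' -> close internal node _1 (now at depth 1)
  pos 9: '(' -> open internal node _2 (depth 2)
  pos 12: '(' -> open internal node _3 (depth 3)
  pos 16: ')' -> close internal node _3 (now at depth 2)
  pos 17: ')' -> close internal node _2 (now at depth 1)
  pos 18: ')' -> close internal node _0 (now at depth 0)
Total internal nodes: 4
BFS adjacency from root:
  _0: _1 _2
  _1: L P D
  _2: J _3
  _3: R W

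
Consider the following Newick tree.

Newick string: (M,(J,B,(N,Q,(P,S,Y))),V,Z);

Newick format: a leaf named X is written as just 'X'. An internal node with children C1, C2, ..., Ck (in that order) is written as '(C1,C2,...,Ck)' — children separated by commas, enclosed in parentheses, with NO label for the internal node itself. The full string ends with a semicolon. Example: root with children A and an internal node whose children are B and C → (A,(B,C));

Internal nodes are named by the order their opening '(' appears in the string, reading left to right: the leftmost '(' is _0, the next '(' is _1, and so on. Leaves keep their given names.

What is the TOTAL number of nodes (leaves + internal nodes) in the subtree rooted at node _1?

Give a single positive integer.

Answer: 10

Derivation:
Newick: (M,(J,B,(N,Q,(P,S,Y))),V,Z);
Locate _1: it is the '(' at position 3 (the 2nd '(' reading left to right).
Query: subtree rooted at _1
_1: subtree_size = 1 + 9
  J: subtree_size = 1 + 0
  B: subtree_size = 1 + 0
  _2: subtree_size = 1 + 6
    N: subtree_size = 1 + 0
    Q: subtree_size = 1 + 0
    _3: subtree_size = 1 + 3
      P: subtree_size = 1 + 0
      S: subtree_size = 1 + 0
      Y: subtree_size = 1 + 0
Total subtree size of _1: 10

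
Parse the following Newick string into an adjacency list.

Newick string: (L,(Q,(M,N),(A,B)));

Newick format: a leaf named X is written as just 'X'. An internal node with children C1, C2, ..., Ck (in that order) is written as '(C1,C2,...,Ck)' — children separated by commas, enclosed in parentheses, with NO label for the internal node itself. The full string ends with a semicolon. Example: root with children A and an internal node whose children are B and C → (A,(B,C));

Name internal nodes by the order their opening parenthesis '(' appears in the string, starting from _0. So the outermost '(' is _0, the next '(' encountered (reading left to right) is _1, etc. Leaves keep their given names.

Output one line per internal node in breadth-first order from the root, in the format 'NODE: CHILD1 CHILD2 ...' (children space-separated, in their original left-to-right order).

Input: (L,(Q,(M,N),(A,B)));
Scanning left-to-right, naming '(' by encounter order:
  pos 0: '(' -> open internal node _0 (depth 1)
  pos 3: '(' -> open internal node _1 (depth 2)
  pos 6: '(' -> open internal node _2 (depth 3)
  pos 10: ')' -> close internal node _2 (now at depth 2)
  pos 12: '(' -> open internal node _3 (depth 3)
  pos 16: ')' -> close internal node _3 (now at depth 2)
  pos 17: ')' -> close internal node _1 (now at depth 1)
  pos 18: ')' -> close internal node _0 (now at depth 0)
Total internal nodes: 4
BFS adjacency from root:
  _0: L _1
  _1: Q _2 _3
  _2: M N
  _3: A B

Answer: _0: L _1
_1: Q _2 _3
_2: M N
_3: A B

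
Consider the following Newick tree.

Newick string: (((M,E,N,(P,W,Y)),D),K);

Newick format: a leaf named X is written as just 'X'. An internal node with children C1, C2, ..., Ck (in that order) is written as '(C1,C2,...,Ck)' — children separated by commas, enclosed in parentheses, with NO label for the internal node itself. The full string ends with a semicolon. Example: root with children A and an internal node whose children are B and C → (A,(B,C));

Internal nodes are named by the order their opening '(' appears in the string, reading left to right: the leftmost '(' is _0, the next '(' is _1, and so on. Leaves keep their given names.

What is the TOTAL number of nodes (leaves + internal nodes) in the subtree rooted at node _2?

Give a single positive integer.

Answer: 8

Derivation:
Newick: (((M,E,N,(P,W,Y)),D),K);
Locate _2: it is the '(' at position 2 (the 3rd '(' reading left to right).
Query: subtree rooted at _2
_2: subtree_size = 1 + 7
  M: subtree_size = 1 + 0
  E: subtree_size = 1 + 0
  N: subtree_size = 1 + 0
  _3: subtree_size = 1 + 3
    P: subtree_size = 1 + 0
    W: subtree_size = 1 + 0
    Y: subtree_size = 1 + 0
Total subtree size of _2: 8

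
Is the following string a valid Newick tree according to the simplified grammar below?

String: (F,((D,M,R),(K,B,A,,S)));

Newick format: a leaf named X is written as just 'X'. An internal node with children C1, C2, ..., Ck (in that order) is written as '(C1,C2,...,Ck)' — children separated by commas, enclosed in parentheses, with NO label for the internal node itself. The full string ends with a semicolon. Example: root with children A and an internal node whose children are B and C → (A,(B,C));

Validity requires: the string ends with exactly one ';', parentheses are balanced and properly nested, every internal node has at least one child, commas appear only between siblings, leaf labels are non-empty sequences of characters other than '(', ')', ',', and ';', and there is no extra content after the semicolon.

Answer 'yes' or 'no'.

Input: (F,((D,M,R),(K,B,A,,S)));
Paren balance: 4 '(' vs 4 ')' OK
Ends with single ';': True
Full parse: FAILS (empty leaf label at pos 19)
Valid: False

Answer: no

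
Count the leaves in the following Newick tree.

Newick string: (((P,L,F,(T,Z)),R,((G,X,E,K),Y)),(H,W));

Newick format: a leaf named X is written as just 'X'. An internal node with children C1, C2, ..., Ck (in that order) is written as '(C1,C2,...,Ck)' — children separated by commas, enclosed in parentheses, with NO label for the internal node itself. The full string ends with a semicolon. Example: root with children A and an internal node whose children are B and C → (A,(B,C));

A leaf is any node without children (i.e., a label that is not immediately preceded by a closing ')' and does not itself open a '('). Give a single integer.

Answer: 13

Derivation:
Newick: (((P,L,F,(T,Z)),R,((G,X,E,K),Y)),(H,W));
Scan left-to-right; a leaf is any maximal label run not followed by '(':
  pos 3: leaf 'P' → count = 1
  pos 5: leaf 'L' → count = 2
  pos 7: leaf 'F' → count = 3
  pos 10: leaf 'T' → count = 4
  pos 12: leaf 'Z' → count = 5
  pos 16: leaf 'R' → count = 6
  pos 20: leaf 'G' → count = 7
  pos 22: leaf 'X' → count = 8
  pos 24: leaf 'E' → count = 9
  pos 26: leaf 'K' → count = 10
  pos 29: leaf 'Y' → count = 11
  pos 34: leaf 'H' → count = 12
  pos 36: leaf 'W' → count = 13
Total leaves: 13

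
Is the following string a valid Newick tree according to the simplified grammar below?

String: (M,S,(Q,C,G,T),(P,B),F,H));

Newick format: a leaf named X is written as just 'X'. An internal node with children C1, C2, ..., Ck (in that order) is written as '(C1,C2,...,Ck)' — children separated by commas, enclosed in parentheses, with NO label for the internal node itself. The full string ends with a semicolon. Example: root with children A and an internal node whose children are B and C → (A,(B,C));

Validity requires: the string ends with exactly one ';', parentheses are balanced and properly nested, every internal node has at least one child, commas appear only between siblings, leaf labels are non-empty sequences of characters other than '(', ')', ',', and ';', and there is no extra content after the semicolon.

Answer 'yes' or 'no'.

Input: (M,S,(Q,C,G,T),(P,B),F,H));
Paren balance: 3 '(' vs 4 ')' MISMATCH
Ends with single ';': True
Full parse: FAILS (extra content after tree at pos 25)
Valid: False

Answer: no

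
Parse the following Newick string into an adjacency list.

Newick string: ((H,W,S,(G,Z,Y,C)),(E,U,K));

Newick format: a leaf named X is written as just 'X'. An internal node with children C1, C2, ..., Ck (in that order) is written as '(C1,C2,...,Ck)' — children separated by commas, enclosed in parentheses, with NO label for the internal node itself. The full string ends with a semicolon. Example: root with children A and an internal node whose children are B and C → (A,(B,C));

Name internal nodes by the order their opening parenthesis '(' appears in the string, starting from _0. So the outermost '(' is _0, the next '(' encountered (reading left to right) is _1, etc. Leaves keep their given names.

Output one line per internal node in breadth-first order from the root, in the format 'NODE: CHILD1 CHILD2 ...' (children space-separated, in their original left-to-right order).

Input: ((H,W,S,(G,Z,Y,C)),(E,U,K));
Scanning left-to-right, naming '(' by encounter order:
  pos 0: '(' -> open internal node _0 (depth 1)
  pos 1: '(' -> open internal node _1 (depth 2)
  pos 8: '(' -> open internal node _2 (depth 3)
  pos 16: ')' -> close internal node _2 (now at depth 2)
  pos 17: ')' -> close internal node _1 (now at depth 1)
  pos 19: '(' -> open internal node _3 (depth 2)
  pos 25: ')' -> close internal node _3 (now at depth 1)
  pos 26: ')' -> close internal node _0 (now at depth 0)
Total internal nodes: 4
BFS adjacency from root:
  _0: _1 _3
  _1: H W S _2
  _3: E U K
  _2: G Z Y C

Answer: _0: _1 _3
_1: H W S _2
_3: E U K
_2: G Z Y C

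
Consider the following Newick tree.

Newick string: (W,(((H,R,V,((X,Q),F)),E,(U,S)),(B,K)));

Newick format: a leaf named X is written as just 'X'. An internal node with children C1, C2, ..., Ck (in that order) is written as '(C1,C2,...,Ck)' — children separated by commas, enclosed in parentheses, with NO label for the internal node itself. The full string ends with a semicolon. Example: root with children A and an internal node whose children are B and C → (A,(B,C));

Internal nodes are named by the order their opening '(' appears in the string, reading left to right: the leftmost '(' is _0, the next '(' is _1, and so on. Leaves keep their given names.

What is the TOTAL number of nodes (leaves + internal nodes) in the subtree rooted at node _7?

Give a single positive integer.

Newick: (W,(((H,R,V,((X,Q),F)),E,(U,S)),(B,K)));
Locate _7: it is the '(' at position 32 (the 8th '(' reading left to right).
Query: subtree rooted at _7
_7: subtree_size = 1 + 2
  B: subtree_size = 1 + 0
  K: subtree_size = 1 + 0
Total subtree size of _7: 3

Answer: 3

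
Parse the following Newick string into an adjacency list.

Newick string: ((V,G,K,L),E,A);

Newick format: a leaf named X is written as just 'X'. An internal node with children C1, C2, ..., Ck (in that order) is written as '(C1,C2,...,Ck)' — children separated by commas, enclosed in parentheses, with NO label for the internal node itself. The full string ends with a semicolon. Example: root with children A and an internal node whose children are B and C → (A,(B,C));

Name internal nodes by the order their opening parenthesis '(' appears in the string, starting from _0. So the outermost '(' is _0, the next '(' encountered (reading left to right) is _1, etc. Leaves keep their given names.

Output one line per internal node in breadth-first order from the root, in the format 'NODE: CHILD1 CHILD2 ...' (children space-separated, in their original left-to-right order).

Input: ((V,G,K,L),E,A);
Scanning left-to-right, naming '(' by encounter order:
  pos 0: '(' -> open internal node _0 (depth 1)
  pos 1: '(' -> open internal node _1 (depth 2)
  pos 9: ')' -> close internal node _1 (now at depth 1)
  pos 14: ')' -> close internal node _0 (now at depth 0)
Total internal nodes: 2
BFS adjacency from root:
  _0: _1 E A
  _1: V G K L

Answer: _0: _1 E A
_1: V G K L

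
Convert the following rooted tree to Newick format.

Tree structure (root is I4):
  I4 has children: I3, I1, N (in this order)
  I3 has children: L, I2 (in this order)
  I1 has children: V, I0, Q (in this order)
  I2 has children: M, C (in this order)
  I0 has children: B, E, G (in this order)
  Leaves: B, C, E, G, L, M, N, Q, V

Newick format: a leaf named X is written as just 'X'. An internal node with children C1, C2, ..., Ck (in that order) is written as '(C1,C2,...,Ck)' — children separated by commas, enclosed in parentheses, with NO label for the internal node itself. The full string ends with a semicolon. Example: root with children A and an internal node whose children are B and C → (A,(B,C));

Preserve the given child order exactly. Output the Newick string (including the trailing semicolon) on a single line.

internal I4 with children ['I3', 'I1', 'N']
  internal I3 with children ['L', 'I2']
    leaf 'L' → 'L'
    internal I2 with children ['M', 'C']
      leaf 'M' → 'M'
      leaf 'C' → 'C'
    → '(M,C)'
  → '(L,(M,C))'
  internal I1 with children ['V', 'I0', 'Q']
    leaf 'V' → 'V'
    internal I0 with children ['B', 'E', 'G']
      leaf 'B' → 'B'
      leaf 'E' → 'E'
      leaf 'G' → 'G'
    → '(B,E,G)'
    leaf 'Q' → 'Q'
  → '(V,(B,E,G),Q)'
  leaf 'N' → 'N'
→ '((L,(M,C)),(V,(B,E,G),Q),N)'
Final: ((L,(M,C)),(V,(B,E,G),Q),N);

Answer: ((L,(M,C)),(V,(B,E,G),Q),N);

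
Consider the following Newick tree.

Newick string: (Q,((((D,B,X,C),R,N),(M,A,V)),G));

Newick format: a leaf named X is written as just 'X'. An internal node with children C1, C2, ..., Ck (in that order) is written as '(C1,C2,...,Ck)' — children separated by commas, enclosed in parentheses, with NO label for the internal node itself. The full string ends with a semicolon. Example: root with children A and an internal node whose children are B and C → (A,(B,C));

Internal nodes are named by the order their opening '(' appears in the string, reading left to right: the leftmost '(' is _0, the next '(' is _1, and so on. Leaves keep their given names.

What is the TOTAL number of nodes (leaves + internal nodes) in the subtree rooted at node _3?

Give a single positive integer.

Answer: 8

Derivation:
Newick: (Q,((((D,B,X,C),R,N),(M,A,V)),G));
Locate _3: it is the '(' at position 5 (the 4th '(' reading left to right).
Query: subtree rooted at _3
_3: subtree_size = 1 + 7
  _4: subtree_size = 1 + 4
    D: subtree_size = 1 + 0
    B: subtree_size = 1 + 0
    X: subtree_size = 1 + 0
    C: subtree_size = 1 + 0
  R: subtree_size = 1 + 0
  N: subtree_size = 1 + 0
Total subtree size of _3: 8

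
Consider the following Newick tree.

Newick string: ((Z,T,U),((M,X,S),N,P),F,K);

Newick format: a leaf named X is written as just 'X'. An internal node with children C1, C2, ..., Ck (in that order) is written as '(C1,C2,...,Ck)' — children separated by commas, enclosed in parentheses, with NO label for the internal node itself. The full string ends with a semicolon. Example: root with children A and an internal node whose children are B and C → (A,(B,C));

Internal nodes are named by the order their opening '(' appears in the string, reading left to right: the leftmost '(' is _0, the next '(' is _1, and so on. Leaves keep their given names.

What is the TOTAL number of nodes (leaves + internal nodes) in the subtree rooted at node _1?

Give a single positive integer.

Answer: 4

Derivation:
Newick: ((Z,T,U),((M,X,S),N,P),F,K);
Locate _1: it is the '(' at position 1 (the 2nd '(' reading left to right).
Query: subtree rooted at _1
_1: subtree_size = 1 + 3
  Z: subtree_size = 1 + 0
  T: subtree_size = 1 + 0
  U: subtree_size = 1 + 0
Total subtree size of _1: 4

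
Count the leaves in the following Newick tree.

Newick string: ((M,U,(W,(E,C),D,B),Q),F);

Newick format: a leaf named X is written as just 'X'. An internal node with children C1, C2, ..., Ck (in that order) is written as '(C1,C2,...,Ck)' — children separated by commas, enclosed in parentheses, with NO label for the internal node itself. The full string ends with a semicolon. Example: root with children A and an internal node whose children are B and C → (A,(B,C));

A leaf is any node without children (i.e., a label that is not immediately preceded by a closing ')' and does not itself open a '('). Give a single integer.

Newick: ((M,U,(W,(E,C),D,B),Q),F);
Scan left-to-right; a leaf is any maximal label run not followed by '(':
  pos 2: leaf 'M' → count = 1
  pos 4: leaf 'U' → count = 2
  pos 7: leaf 'W' → count = 3
  pos 10: leaf 'E' → count = 4
  pos 12: leaf 'C' → count = 5
  pos 15: leaf 'D' → count = 6
  pos 17: leaf 'B' → count = 7
  pos 20: leaf 'Q' → count = 8
  pos 23: leaf 'F' → count = 9
Total leaves: 9

Answer: 9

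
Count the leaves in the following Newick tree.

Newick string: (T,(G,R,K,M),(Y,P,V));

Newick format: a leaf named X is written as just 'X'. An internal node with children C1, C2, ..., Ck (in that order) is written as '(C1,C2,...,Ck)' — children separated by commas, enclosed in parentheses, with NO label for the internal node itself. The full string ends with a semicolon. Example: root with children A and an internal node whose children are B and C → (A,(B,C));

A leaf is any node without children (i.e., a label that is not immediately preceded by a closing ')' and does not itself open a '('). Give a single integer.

Newick: (T,(G,R,K,M),(Y,P,V));
Scan left-to-right; a leaf is any maximal label run not followed by '(':
  pos 1: leaf 'T' → count = 1
  pos 4: leaf 'G' → count = 2
  pos 6: leaf 'R' → count = 3
  pos 8: leaf 'K' → count = 4
  pos 10: leaf 'M' → count = 5
  pos 14: leaf 'Y' → count = 6
  pos 16: leaf 'P' → count = 7
  pos 18: leaf 'V' → count = 8
Total leaves: 8

Answer: 8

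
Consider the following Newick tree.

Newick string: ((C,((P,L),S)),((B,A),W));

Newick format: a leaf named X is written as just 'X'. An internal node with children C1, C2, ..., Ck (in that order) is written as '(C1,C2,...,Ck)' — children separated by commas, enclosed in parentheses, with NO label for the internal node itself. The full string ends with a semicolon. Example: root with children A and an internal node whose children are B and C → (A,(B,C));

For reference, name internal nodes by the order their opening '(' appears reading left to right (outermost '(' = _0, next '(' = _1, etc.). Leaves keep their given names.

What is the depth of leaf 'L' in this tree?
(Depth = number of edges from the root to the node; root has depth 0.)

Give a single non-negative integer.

Newick: ((C,((P,L),S)),((B,A),W));
Naming internals by '(' encounter order: outermost '(' = _0, next = _1, ...
Query node: L
Path from root: _0 -> _1 -> _2 -> _3 -> L
Depth of L: 4 (number of edges from root)

Answer: 4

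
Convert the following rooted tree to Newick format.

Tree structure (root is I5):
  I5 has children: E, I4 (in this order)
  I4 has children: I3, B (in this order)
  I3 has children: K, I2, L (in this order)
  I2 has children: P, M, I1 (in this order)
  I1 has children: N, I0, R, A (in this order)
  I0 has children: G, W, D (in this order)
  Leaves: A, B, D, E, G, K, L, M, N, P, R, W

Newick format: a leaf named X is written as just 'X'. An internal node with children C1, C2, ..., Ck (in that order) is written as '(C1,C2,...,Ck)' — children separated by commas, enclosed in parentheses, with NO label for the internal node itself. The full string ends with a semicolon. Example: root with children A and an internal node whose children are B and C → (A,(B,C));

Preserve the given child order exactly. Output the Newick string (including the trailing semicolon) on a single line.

Answer: (E,((K,(P,M,(N,(G,W,D),R,A)),L),B));

Derivation:
internal I5 with children ['E', 'I4']
  leaf 'E' → 'E'
  internal I4 with children ['I3', 'B']
    internal I3 with children ['K', 'I2', 'L']
      leaf 'K' → 'K'
      internal I2 with children ['P', 'M', 'I1']
        leaf 'P' → 'P'
        leaf 'M' → 'M'
        internal I1 with children ['N', 'I0', 'R', 'A']
          leaf 'N' → 'N'
          internal I0 with children ['G', 'W', 'D']
            leaf 'G' → 'G'
            leaf 'W' → 'W'
            leaf 'D' → 'D'
          → '(G,W,D)'
          leaf 'R' → 'R'
          leaf 'A' → 'A'
        → '(N,(G,W,D),R,A)'
      → '(P,M,(N,(G,W,D),R,A))'
      leaf 'L' → 'L'
    → '(K,(P,M,(N,(G,W,D),R,A)),L)'
    leaf 'B' → 'B'
  → '((K,(P,M,(N,(G,W,D),R,A)),L),B)'
→ '(E,((K,(P,M,(N,(G,W,D),R,A)),L),B))'
Final: (E,((K,(P,M,(N,(G,W,D),R,A)),L),B));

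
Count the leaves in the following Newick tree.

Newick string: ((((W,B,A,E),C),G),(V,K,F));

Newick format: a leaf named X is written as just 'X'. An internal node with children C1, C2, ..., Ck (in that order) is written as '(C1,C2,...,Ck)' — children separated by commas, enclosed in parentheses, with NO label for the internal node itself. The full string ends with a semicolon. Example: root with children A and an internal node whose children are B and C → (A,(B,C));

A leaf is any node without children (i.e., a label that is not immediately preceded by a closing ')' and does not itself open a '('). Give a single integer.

Newick: ((((W,B,A,E),C),G),(V,K,F));
Scan left-to-right; a leaf is any maximal label run not followed by '(':
  pos 4: leaf 'W' → count = 1
  pos 6: leaf 'B' → count = 2
  pos 8: leaf 'A' → count = 3
  pos 10: leaf 'E' → count = 4
  pos 13: leaf 'C' → count = 5
  pos 16: leaf 'G' → count = 6
  pos 20: leaf 'V' → count = 7
  pos 22: leaf 'K' → count = 8
  pos 24: leaf 'F' → count = 9
Total leaves: 9

Answer: 9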